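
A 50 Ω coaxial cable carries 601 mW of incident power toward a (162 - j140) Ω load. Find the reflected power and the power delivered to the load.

|Γ| = |(112 − j140)/(212 − j140)| = 0.706
|Γ|² = 0.498
P_refl = |Γ|²·P_inc = 299 mW, P_del = (1 − |Γ|²)·P_inc = 302 mW

P_reflected ≈ 299 mW; P_delivered ≈ 302 mW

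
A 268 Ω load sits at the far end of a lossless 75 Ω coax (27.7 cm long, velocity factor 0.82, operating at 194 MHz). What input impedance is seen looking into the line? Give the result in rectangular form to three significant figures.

Z_in ≈ 21.8 − j13.8 Ω

λ = v/f = 0.82·c / 194 MHz = 1.27 m
βl = 2π·l/λ = 2π × 0.218 = 78.6°
tan(βl) = tan(78.6°) = 4.98
Z_in = Z_0·(Z_L + jZ_0·tanβl)/(Z_0 + jZ_L·tanβl)
     = 75·(268 + j373)/(75 + j1330)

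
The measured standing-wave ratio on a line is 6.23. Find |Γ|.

|Γ| ≈ 0.723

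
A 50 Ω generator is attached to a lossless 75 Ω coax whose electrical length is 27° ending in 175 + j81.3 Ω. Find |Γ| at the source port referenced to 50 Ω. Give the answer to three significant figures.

|Γ| ≈ 0.616

tan(βl) = 0.51
Z_in = Z_0·(Z_L + jZ_0·tanβl)/(Z_0 + jZ_L·tanβl) = 137 − j95.8 Ω
Γ_s = (Z_in − Z_s)/(Z_in + Z_s) = (86.6 − j95.8)/(187 − j95.8), |Γ_s| = 0.616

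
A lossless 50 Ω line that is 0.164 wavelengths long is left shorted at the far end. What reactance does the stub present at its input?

X_in ≈ 83.3 Ω (inductive)

βl = 2π × 0.164 = 59°
tan(βl) = 1.67
For a shorted stub, Z_in = jZ_0·tan(βl)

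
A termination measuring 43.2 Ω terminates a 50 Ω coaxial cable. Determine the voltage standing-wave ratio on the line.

VSWR ≈ 1.16

Γ = (43.2 − 50)/(43.2 + 50) = -0.073
VSWR = (1 + 0.073)/(1 − 0.073)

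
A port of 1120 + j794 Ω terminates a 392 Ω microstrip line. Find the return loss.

Γ = (728 + j794)/(1512 + j794), |Γ| = 0.631
RL = −20·log₁₀|Γ| = −20·log₁₀(0.631)

RL ≈ 4 dB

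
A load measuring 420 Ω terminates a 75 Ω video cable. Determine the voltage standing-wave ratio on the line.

VSWR ≈ 5.6

Γ = (420 − 75)/(420 + 75) = 0.697
VSWR = (1 + 0.697)/(1 − 0.697)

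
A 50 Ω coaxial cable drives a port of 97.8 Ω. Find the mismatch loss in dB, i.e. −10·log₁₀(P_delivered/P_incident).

Γ = (97.8 − 50)/(97.8 + 50) = 0.323
|Γ|² = 0.105, so P_del/P_inc = 1 − |Γ|² = 0.895
ML = −10·log₁₀(1 − |Γ|²)

mismatch loss ≈ 0.48 dB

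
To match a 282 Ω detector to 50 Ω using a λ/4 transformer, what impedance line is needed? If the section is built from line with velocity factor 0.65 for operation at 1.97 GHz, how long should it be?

Z_qwt ≈ 119 Ω; length ≈ 2.47 cm

Z_qwt = √(Z_0·R_L) = √(50 × 282) = √14100
λ = 0.65·c/f = 0.099 m, so l = λ/4 = 0.0247 m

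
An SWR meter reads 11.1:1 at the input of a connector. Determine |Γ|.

|Γ| = (S − 1)/(S + 1) = (11.1 − 1)/(11.1 + 1) = 10.1/12.1

|Γ| ≈ 0.835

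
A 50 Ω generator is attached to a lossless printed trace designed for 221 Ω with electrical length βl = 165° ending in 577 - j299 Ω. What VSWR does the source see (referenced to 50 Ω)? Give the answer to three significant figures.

VSWR ≈ 14.9

tan(βl) = -0.268
Z_in = Z_0·(Z_L + jZ_0·tanβl)/(Z_0 + jZ_L·tanβl) = 690 + j196 Ω
Γ_s = (Z_in − Z_s)/(Z_in + Z_s) = (640 + j196)/(740 + j196), |Γ_s| = 0.874
VSWR = (1 + |Γ_s|)/(1 − |Γ_s|)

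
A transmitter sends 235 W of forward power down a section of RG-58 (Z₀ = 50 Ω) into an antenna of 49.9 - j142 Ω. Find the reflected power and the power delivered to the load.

|Γ| = |(-0.1 − j142)/(99.9 − j142)| = 0.818
|Γ|² = 0.669
P_refl = |Γ|²·P_inc = 157 W, P_del = (1 − |Γ|²)·P_inc = 77.8 W

P_reflected ≈ 157 W; P_delivered ≈ 77.8 W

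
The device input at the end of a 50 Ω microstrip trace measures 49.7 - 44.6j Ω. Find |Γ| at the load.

|Γ| ≈ 0.408

Γ = (Z_L − Z_0)/(Z_L + Z_0) = (-0.3 − j44.6)/(99.7 − j44.6)
|Γ| = 44.6/109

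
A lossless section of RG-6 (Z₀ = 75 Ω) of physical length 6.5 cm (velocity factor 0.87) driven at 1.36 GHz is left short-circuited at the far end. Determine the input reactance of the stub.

X_in ≈ -120 Ω (capacitive)

λ = v/f = 0.87·c / 1.36 GHz = 0.192 m
βl = 2π·l/λ = 2π × 0.339 = 122°
tan(βl) = -1.6
For a short-circuited stub, Z_in = jZ_0·tan(βl)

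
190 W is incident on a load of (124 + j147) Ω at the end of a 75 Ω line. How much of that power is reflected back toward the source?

|Γ| = |(49 + j147)/(199 + j147)| = 0.626
|Γ|² = 0.392
P_refl = |Γ|²·P_inc = 74.5 W, P_del = (1 − |Γ|²)·P_inc = 115 W

P_reflected ≈ 74.5 W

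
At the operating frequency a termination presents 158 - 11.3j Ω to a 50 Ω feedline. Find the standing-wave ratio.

Γ = (Z_L − Z_0)/(Z_L + Z_0) = (108 − j11.3)/(208 − j11.3)
|Γ| = 109/208 = 0.521
VSWR = (1 + |Γ|)/(1 − |Γ|) = 1.52/0.479

VSWR ≈ 3.18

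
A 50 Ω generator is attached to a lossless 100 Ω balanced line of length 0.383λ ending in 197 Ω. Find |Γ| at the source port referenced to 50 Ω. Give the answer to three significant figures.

βl = 2π × 0.383 = 138°
tan(βl) = -0.904
Z_in = Z_0·(Z_L + jZ_0·tanβl)/(Z_0 + jZ_L·tanβl) = 85.8 + j62.4 Ω
Γ_s = (Z_in − Z_s)/(Z_in + Z_s) = (35.8 + j62.4)/(136 + j62.4), |Γ_s| = 0.481

|Γ| ≈ 0.481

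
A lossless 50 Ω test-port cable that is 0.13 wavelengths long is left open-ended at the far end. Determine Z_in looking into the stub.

Z_in ≈ −j47 Ω

βl = 2π × 0.13 = 46.8°
tan(βl) = 1.06
For an open-ended stub, Z_in = −jZ_0·cot(βl) = −jZ_0/tan(βl)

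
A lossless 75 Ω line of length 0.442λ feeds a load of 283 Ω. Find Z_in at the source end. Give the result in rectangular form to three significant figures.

βl = 2π × 0.442 = 159°
tan(βl) = tan(159°) = -0.381
Z_in = Z_0·(Z_L + jZ_0·tanβl)/(Z_0 + jZ_L·tanβl)
     = 75·(283 − j28.6)/(75 − j108)

Z_in ≈ 106 + j123 Ω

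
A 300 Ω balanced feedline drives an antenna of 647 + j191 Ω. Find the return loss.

RL ≈ 7.74 dB

Γ = (347 + j191)/(947 + j191), |Γ| = 0.41
RL = −20·log₁₀|Γ| = −20·log₁₀(0.41)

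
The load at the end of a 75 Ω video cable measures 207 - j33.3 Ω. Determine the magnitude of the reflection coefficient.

Γ = (Z_L − Z_0)/(Z_L + Z_0) = (132 − j33.3)/(282 − j33.3)
|Γ| = 136/284

|Γ| ≈ 0.479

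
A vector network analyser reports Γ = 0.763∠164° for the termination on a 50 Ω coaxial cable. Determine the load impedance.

Z_L ≈ 6.85 + j6.9 Ω

Z_L = Z_0·(1 + Γ)/(1 − Γ) = 50·(0.267 + j0.21)/(1.73 − j0.21)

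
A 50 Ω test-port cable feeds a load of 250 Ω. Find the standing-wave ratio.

Γ = (250 − 50)/(250 + 50) = 0.667
VSWR = (1 + 0.667)/(1 − 0.667)

VSWR ≈ 5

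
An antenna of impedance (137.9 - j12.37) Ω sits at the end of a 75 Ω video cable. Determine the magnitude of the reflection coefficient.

Γ = (Z_L − Z_0)/(Z_L + Z_0) = (62.9 − j12.37)/(212.9 − j12.37)
|Γ| = 64.1/213

|Γ| ≈ 0.301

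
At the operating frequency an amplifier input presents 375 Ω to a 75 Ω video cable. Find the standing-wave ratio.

VSWR ≈ 5

Γ = (375 − 75)/(375 + 75) = 0.667
VSWR = (1 + 0.667)/(1 − 0.667)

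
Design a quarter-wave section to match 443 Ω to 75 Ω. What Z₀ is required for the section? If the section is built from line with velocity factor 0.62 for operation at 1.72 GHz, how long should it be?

Z_qwt ≈ 182 Ω; length ≈ 2.7 cm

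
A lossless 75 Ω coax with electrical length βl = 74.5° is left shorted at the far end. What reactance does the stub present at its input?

X_in ≈ 270 Ω (inductive)

tan(βl) = 3.61
For a shorted stub, Z_in = jZ_0·tan(βl)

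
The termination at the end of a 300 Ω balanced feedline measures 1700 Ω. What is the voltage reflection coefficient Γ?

Γ = (Z_L − Z_0)/(Z_L + Z_0) = (1700 − 300)/(1700 + 300) = 1400/2000

Γ = 0.7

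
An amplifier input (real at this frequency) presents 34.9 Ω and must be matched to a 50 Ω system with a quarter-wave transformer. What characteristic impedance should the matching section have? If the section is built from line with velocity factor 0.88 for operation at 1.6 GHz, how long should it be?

Z_qwt = √(Z_0·R_L) = √(50 × 34.9) = √1745
λ = 0.88·c/f = 0.165 m, so l = λ/4 = 0.0413 m

Z_qwt ≈ 41.8 Ω; length ≈ 4.12 cm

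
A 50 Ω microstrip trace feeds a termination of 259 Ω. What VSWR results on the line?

VSWR ≈ 5.18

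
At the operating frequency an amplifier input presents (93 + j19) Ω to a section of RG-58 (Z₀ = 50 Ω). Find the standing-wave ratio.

Γ = (Z_L − Z_0)/(Z_L + Z_0) = (43 + j19)/(143 + j19)
|Γ| = 47/144 = 0.326
VSWR = (1 + |Γ|)/(1 − |Γ|) = 1.33/0.674

VSWR ≈ 1.97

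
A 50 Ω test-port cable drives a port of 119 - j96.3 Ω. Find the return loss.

Γ = (69 − j96.3)/(169 − j96.3), |Γ| = 0.609
RL = −20·log₁₀|Γ| = −20·log₁₀(0.609)

RL ≈ 4.31 dB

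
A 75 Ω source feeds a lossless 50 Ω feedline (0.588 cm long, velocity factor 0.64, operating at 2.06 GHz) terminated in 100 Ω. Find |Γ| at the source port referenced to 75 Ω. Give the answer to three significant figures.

|Γ| ≈ 0.251

λ = v/f = 0.64·c / 2.06 GHz = 0.0932 m
βl = 2π·l/λ = 2π × 0.0631 = 22.7°
tan(βl) = 0.419
Z_in = Z_0·(Z_L + jZ_0·tanβl)/(Z_0 + jZ_L·tanβl) = 69.1 − j36.9 Ω
Γ_s = (Z_in − Z_s)/(Z_in + Z_s) = (-5.9 − j36.9)/(144 − j36.9), |Γ_s| = 0.251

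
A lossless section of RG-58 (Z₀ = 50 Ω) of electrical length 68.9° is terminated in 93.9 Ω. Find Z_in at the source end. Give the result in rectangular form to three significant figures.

Z_in ≈ 29.3 − j13.3 Ω

tan(βl) = tan(68.9°) = 2.59
Z_in = Z_0·(Z_L + jZ_0·tanβl)/(Z_0 + jZ_L·tanβl)
     = 50·(93.9 + j130)/(50 + j243)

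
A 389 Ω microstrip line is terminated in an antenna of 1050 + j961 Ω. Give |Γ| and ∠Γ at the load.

Γ ≈ 0.674 ∠ 21.7°

Γ = (Z_L − Z_0)/(Z_L + Z_0) = (661 + j961)/(1439 + j961)
|Γ| = 1170/1730 = 0.674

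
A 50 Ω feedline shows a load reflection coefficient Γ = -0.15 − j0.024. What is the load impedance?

Z_L = Z_0·(1 + Γ)/(1 − Γ) = 50·(0.85 − j0.024)/(1.15 + j0.024)

Z_L ≈ 36.9 − j1.81 Ω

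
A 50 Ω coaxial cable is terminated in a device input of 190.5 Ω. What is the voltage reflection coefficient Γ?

Γ = (Z_L − Z_0)/(Z_L + Z_0) = (190.5 − 50)/(190.5 + 50) = 140.5/240.5

Γ = 0.584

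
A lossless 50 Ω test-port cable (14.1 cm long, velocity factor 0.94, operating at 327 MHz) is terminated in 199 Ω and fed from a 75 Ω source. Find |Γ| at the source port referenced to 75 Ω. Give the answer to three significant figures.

λ = v/f = 0.94·c / 327 MHz = 0.862 m
βl = 2π·l/λ = 2π × 0.163 = 58.9°
tan(βl) = 1.66
Z_in = Z_0·(Z_L + jZ_0·tanβl)/(Z_0 + jZ_L·tanβl) = 16.8 − j27.7 Ω
Γ_s = (Z_in − Z_s)/(Z_in + Z_s) = (-58.2 − j27.7)/(91.8 − j27.7), |Γ_s| = 0.673

|Γ| ≈ 0.673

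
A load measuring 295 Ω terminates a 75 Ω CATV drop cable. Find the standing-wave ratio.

For a purely resistive load, VSWR = R_L/Z_0 or Z_0/R_L (whichever > 1) = 295/75

VSWR ≈ 3.93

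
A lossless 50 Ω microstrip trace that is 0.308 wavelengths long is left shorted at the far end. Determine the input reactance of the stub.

X_in ≈ -131 Ω (capacitive)

βl = 2π × 0.308 = 111°
tan(βl) = -2.62
For a shorted stub, Z_in = jZ_0·tan(βl)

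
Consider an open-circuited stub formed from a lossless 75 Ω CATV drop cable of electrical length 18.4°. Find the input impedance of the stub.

tan(βl) = 0.333
For an open-circuited stub, Z_in = −jZ_0·cot(βl) = −jZ_0/tan(βl)

Z_in ≈ −j225 Ω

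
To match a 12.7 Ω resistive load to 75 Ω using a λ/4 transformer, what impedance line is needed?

Z_qwt ≈ 30.9 Ω

Z_qwt = √(Z_0·R_L) = √(75 × 12.7) = √952.5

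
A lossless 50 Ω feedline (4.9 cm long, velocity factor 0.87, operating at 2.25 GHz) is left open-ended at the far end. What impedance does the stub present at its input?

λ = v/f = 0.87·c / 2.25 GHz = 0.116 m
βl = 2π·l/λ = 2π × 0.422 = 152°
tan(βl) = -0.53
For an open-ended stub, Z_in = −jZ_0·cot(βl) = −jZ_0/tan(βl)

Z_in ≈ +j94.3 Ω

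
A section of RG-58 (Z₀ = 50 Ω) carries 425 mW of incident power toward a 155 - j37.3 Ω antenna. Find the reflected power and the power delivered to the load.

|Γ| = |(105 − j37.3)/(205 − j37.3)| = 0.535
|Γ|² = 0.286
P_refl = |Γ|²·P_inc = 122 mW, P_del = (1 − |Γ|²)·P_inc = 303 mW

P_reflected ≈ 122 mW; P_delivered ≈ 303 mW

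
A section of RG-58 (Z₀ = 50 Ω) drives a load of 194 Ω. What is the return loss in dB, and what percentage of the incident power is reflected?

Γ = (194 − 50)/(194 + 50) = 0.59
RL = −20·log₁₀(0.59) = 4.58 dB
P_refl/P_inc = |Γ|² = 0.348

RL ≈ 4.58 dB; 34.8% of incident power reflected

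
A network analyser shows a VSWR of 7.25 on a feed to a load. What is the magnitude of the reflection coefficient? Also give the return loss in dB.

|Γ| = (S − 1)/(S + 1) = (7.25 − 1)/(7.25 + 1) = 6.25/8.25
RL = −20·log₁₀|Γ| = −20·log₁₀(0.758)

|Γ| ≈ 0.758; return loss ≈ 2.41 dB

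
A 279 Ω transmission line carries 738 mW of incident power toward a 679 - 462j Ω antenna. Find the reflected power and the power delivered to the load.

|Γ| = |(400 − j462)/(958 − j462)| = 0.575
|Γ|² = 0.33
P_refl = |Γ|²·P_inc = 244 mW, P_del = (1 − |Γ|²)·P_inc = 494 mW

P_reflected ≈ 244 mW; P_delivered ≈ 494 mW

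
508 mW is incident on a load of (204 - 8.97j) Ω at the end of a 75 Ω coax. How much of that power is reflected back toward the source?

|Γ| = |(129 − j8.97)/(279 − j8.97)| = 0.463
|Γ|² = 0.215
P_refl = |Γ|²·P_inc = 109 mW, P_del = (1 − |Γ|²)·P_inc = 399 mW

P_reflected ≈ 109 mW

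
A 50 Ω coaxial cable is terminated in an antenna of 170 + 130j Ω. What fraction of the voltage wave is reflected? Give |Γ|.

Γ = (Z_L − Z_0)/(Z_L + Z_0) = (120 + j130)/(220 + j130)
|Γ| = 177/256

|Γ| ≈ 0.692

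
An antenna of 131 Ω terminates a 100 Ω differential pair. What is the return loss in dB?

Γ = (131 − 100)/(131 + 100) = 0.134
RL = −20·log₁₀|Γ| = −20·log₁₀(0.134)

RL ≈ 17.4 dB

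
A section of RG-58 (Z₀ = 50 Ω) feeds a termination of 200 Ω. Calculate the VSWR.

For a purely resistive load, VSWR = R_L/Z_0 or Z_0/R_L (whichever > 1) = 200/50

VSWR ≈ 4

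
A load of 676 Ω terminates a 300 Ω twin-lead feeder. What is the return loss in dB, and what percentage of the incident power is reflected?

Γ = (676 − 300)/(676 + 300) = 0.385
RL = −20·log₁₀(0.385) = 8.29 dB
P_refl/P_inc = |Γ|² = 0.148

RL ≈ 8.29 dB; 14.8% of incident power reflected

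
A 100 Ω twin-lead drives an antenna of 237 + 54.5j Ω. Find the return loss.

RL ≈ 7.29 dB

Γ = (137 + j54.5)/(337 + j54.5), |Γ| = 0.432
RL = −20·log₁₀|Γ| = −20·log₁₀(0.432)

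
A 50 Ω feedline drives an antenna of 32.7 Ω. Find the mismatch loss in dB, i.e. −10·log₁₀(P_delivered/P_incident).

Γ = (32.7 − 50)/(32.7 + 50) = -0.209
|Γ|² = 0.0438, so P_del/P_inc = 1 − |Γ|² = 0.956
ML = −10·log₁₀(1 − |Γ|²)

mismatch loss ≈ 0.194 dB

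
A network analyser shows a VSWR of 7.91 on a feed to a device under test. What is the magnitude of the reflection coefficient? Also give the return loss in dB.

|Γ| ≈ 0.776; return loss ≈ 2.21 dB

|Γ| = (S − 1)/(S + 1) = (7.91 − 1)/(7.91 + 1) = 6.91/8.91
RL = −20·log₁₀|Γ| = −20·log₁₀(0.776)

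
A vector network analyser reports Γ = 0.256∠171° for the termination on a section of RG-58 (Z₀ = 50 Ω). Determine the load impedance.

Z_L ≈ 29.7 + j2.55 Ω

Z_L = Z_0·(1 + Γ)/(1 − Γ) = 50·(0.747 + j0.04)/(1.25 − j0.04)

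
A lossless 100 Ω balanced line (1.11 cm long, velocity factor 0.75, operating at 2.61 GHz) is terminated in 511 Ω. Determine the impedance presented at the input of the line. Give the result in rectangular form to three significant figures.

Z_in ≈ 36.1 − j88.6 Ω

λ = v/f = 0.75·c / 2.61 GHz = 0.0862 m
βl = 2π·l/λ = 2π × 0.129 = 46.4°
tan(βl) = tan(46.4°) = 1.05
Z_in = Z_0·(Z_L + jZ_0·tanβl)/(Z_0 + jZ_L·tanβl)
     = 100·(511 + j105)/(100 + j536)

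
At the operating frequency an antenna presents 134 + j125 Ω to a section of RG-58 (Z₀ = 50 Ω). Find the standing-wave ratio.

Γ = (Z_L − Z_0)/(Z_L + Z_0) = (84 + j125)/(184 + j125)
|Γ| = 151/222 = 0.677
VSWR = (1 + |Γ|)/(1 − |Γ|) = 1.68/0.323

VSWR ≈ 5.19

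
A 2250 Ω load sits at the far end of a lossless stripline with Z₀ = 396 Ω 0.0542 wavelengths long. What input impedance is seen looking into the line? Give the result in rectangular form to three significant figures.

βl = 2π × 0.0542 = 19.5°
tan(βl) = tan(19.5°) = 0.354
Z_in = Z_0·(Z_L + jZ_0·tanβl)/(Z_0 + jZ_L·tanβl)
     = 396·(2250 + j140)/(396 + j797)

Z_in ≈ 501 − j869 Ω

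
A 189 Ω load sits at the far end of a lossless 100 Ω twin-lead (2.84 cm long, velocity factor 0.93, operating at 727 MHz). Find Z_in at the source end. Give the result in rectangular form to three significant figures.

λ = v/f = 0.93·c / 727 MHz = 0.384 m
βl = 2π·l/λ = 2π × 0.074 = 26.6°
tan(βl) = tan(26.6°) = 0.502
Z_in = Z_0·(Z_L + jZ_0·tanβl)/(Z_0 + jZ_L·tanβl)
     = 100·(189 + j50.2)/(100 + j94.8)

Z_in ≈ 125 − j67.9 Ω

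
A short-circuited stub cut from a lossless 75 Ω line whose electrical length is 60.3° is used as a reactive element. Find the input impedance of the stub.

tan(βl) = 1.75
For a short-circuited stub, Z_in = jZ_0·tan(βl)

Z_in ≈ +j131 Ω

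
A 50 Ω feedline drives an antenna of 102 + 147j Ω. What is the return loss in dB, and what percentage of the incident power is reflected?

RL ≈ 2.65 dB; 54.4% of incident power reflected

Γ = (52 + j147)/(152 + j147), |Γ| = 0.737
RL = −20·log₁₀(0.737) = 2.65 dB
P_refl/P_inc = |Γ|² = 0.544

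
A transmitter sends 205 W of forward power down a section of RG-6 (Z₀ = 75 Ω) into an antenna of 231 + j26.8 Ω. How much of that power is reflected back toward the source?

|Γ| = |(156 + j26.8)/(306 + j26.8)| = 0.515
|Γ|² = 0.266
P_refl = |Γ|²·P_inc = 54.4 W, P_del = (1 − |Γ|²)·P_inc = 151 W

P_reflected ≈ 54.4 W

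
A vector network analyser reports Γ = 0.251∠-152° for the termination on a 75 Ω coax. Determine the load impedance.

Z_L ≈ 46.7 − j11.7 Ω

Z_L = Z_0·(1 + Γ)/(1 − Γ) = 75·(0.778 − j0.118)/(1.22 + j0.118)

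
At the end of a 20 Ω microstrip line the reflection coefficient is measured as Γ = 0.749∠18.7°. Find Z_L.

Z_L ≈ 61.8 + j67.6 Ω

Z_L = Z_0·(1 + Γ)/(1 − Γ) = 20·(1.71 + j0.24)/(0.291 − j0.24)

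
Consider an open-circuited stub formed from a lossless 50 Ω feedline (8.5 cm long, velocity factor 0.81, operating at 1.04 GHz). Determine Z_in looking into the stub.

λ = v/f = 0.81·c / 1.04 GHz = 0.234 m
βl = 2π·l/λ = 2π × 0.364 = 131°
tan(βl) = -1.15
For an open-circuited stub, Z_in = −jZ_0·cot(βl) = −jZ_0/tan(βl)

Z_in ≈ +j43.4 Ω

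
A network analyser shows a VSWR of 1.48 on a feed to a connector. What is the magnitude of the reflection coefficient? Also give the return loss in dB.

|Γ| ≈ 0.194; return loss ≈ 14.3 dB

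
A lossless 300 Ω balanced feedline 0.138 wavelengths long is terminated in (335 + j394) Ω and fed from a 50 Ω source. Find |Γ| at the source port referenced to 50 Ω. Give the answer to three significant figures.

|Γ| ≈ 0.888

βl = 2π × 0.138 = 49.7°
tan(βl) = 1.18
Z_in = Z_0·(Z_L + jZ_0·tanβl)/(Z_0 + jZ_L·tanβl) = 394 − j419 Ω
Γ_s = (Z_in − Z_s)/(Z_in + Z_s) = (344 − j419)/(444 − j419), |Γ_s| = 0.888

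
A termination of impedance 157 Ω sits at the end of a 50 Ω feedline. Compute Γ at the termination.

Γ = 0.517

Γ = (Z_L − Z_0)/(Z_L + Z_0) = (157 − 50)/(157 + 50) = 107/207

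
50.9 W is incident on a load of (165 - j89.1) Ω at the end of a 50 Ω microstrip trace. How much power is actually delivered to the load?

|Γ| = |(115 − j89.1)/(215 − j89.1)| = 0.625
|Γ|² = 0.391
P_refl = |Γ|²·P_inc = 19.9 W, P_del = (1 − |Γ|²)·P_inc = 31 W

P_delivered ≈ 31 W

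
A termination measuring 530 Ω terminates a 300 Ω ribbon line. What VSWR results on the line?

For a purely resistive load, VSWR = R_L/Z_0 or Z_0/R_L (whichever > 1) = 530/300

VSWR ≈ 1.77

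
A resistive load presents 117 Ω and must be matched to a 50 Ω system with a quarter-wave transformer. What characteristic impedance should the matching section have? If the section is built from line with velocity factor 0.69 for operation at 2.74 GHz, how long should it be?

Z_qwt = √(Z_0·R_L) = √(50 × 117) = √5850
λ = 0.69·c/f = 0.0755 m, so l = λ/4 = 0.0189 m

Z_qwt ≈ 76.5 Ω; length ≈ 1.89 cm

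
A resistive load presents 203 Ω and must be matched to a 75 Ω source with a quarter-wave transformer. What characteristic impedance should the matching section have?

Z_qwt ≈ 123 Ω

Z_qwt = √(Z_0·R_L) = √(75 × 203) = √15220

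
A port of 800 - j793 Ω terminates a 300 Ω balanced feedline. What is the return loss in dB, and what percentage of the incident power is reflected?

RL ≈ 3.21 dB; 47.8% of incident power reflected

Γ = (500 − j793)/(1100 − j793), |Γ| = 0.691
RL = −20·log₁₀(0.691) = 3.21 dB
P_refl/P_inc = |Γ|² = 0.478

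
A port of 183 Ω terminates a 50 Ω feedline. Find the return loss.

RL ≈ 4.87 dB

Γ = (183 − 50)/(183 + 50) = 0.571
RL = −20·log₁₀|Γ| = −20·log₁₀(0.571)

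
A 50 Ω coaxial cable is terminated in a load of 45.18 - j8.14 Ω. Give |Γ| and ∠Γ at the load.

Γ = (Z_L − Z_0)/(Z_L + Z_0) = (-4.82 − j8.14)/(95.18 − j8.14)
|Γ| = 9.46/95.5 = 0.099

Γ ≈ 0.099 ∠ -116°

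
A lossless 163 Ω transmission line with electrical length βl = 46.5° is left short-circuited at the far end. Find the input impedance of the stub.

tan(βl) = 1.05
For a short-circuited stub, Z_in = jZ_0·tan(βl)

Z_in ≈ +j172 Ω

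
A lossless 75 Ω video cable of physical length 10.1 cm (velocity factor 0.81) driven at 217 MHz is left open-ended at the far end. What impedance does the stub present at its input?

λ = v/f = 0.81·c / 217 MHz = 1.12 m
βl = 2π·l/λ = 2π × 0.0902 = 32.5°
tan(βl) = 0.636
For an open-ended stub, Z_in = −jZ_0·cot(βl) = −jZ_0/tan(βl)

Z_in ≈ −j118 Ω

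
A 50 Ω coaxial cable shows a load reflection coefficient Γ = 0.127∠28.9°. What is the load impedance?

Z_L ≈ 62 + j7.73 Ω

Z_L = Z_0·(1 + Γ)/(1 − Γ) = 50·(1.11 + j0.0614)/(0.889 − j0.0614)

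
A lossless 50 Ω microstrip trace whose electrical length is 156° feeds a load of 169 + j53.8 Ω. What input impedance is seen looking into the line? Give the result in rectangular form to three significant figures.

tan(βl) = tan(156°) = -0.445
Z_in = Z_0·(Z_L + jZ_0·tanβl)/(Z_0 + jZ_L·tanβl)
     = 50·(169 + j31.5)/(74 − j75.2)

Z_in ≈ 45.5 + j67.6 Ω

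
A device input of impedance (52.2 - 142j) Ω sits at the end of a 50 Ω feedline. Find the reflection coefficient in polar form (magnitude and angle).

Γ ≈ 0.812 ∠ -34.9°

Γ = (Z_L − Z_0)/(Z_L + Z_0) = (2.2 − j142)/(102.2 − j142)
|Γ| = 142/175 = 0.812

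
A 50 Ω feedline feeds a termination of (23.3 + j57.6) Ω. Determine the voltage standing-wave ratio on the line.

Γ = (Z_L − Z_0)/(Z_L + Z_0) = (-26.7 + j57.6)/(73.3 + j57.6)
|Γ| = 63.5/93.2 = 0.681
VSWR = (1 + |Γ|)/(1 − |Γ|) = 1.68/0.319

VSWR ≈ 5.27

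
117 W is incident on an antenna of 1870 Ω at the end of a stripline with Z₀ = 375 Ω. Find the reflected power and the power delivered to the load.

Γ = (1870 − 375)/(1870 + 375) = 0.666
|Γ|² = 0.443
P_refl = |Γ|²·P_inc = 51.9 W, P_del = (1 − |Γ|²)·P_inc = 65.1 W

P_reflected ≈ 51.9 W; P_delivered ≈ 65.1 W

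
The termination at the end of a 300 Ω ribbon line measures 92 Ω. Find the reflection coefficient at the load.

Γ = -0.531

Γ = (Z_L − Z_0)/(Z_L + Z_0) = (92 − 300)/(92 + 300) = -208/392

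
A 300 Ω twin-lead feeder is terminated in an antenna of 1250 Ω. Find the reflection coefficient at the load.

Γ = (Z_L − Z_0)/(Z_L + Z_0) = (1250 − 300)/(1250 + 300) = 950/1550

Γ = 0.613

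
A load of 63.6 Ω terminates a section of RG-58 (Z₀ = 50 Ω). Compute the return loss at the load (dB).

Γ = (63.6 − 50)/(63.6 + 50) = 0.12
RL = −20·log₁₀|Γ| = −20·log₁₀(0.12)

RL ≈ 18.4 dB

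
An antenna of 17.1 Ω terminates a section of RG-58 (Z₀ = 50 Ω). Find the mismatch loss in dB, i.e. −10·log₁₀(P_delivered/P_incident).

Γ = (17.1 − 50)/(17.1 + 50) = -0.49
|Γ|² = 0.24, so P_del/P_inc = 1 − |Γ|² = 0.76
ML = −10·log₁₀(1 − |Γ|²)

mismatch loss ≈ 1.19 dB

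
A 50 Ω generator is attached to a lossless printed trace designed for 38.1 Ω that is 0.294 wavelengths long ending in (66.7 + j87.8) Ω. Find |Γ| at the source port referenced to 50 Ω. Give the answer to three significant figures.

|Γ| ≈ 0.743

βl = 2π × 0.294 = 106°
tan(βl) = -3.52
Z_in = Z_0·(Z_L + jZ_0·tanβl)/(Z_0 + jZ_L·tanβl) = 7.38 − j0.103 Ω
Γ_s = (Z_in − Z_s)/(Z_in + Z_s) = (-42.6 − j0.103)/(57.4 − j0.103), |Γ_s| = 0.743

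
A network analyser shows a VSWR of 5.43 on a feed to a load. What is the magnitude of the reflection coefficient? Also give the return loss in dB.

|Γ| ≈ 0.689; return loss ≈ 3.24 dB

|Γ| = (S − 1)/(S + 1) = (5.43 − 1)/(5.43 + 1) = 4.43/6.43
RL = −20·log₁₀|Γ| = −20·log₁₀(0.689)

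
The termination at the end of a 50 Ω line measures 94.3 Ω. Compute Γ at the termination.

Γ = (Z_L − Z_0)/(Z_L + Z_0) = (94.3 − 50)/(94.3 + 50) = 44.3/144.3

Γ = 0.307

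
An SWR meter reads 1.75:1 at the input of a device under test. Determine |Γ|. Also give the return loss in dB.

|Γ| ≈ 0.273; return loss ≈ 11.3 dB

|Γ| = (S − 1)/(S + 1) = (1.75 − 1)/(1.75 + 1) = 0.75/2.75
RL = −20·log₁₀|Γ| = −20·log₁₀(0.273)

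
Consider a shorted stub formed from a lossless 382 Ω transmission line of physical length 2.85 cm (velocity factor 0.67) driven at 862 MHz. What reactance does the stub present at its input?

λ = v/f = 0.67·c / 862 MHz = 0.233 m
βl = 2π·l/λ = 2π × 0.122 = 44°
tan(βl) = 0.966
For a shorted stub, Z_in = jZ_0·tan(βl)

X_in ≈ 369 Ω (inductive)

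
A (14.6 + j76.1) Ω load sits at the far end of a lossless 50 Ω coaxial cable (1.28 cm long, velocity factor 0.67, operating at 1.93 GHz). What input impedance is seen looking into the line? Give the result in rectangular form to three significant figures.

Z_in ≈ 90.7 − j205 Ω

λ = v/f = 0.67·c / 1.93 GHz = 0.104 m
βl = 2π·l/λ = 2π × 0.123 = 44.2°
tan(βl) = tan(44.2°) = 0.974
Z_in = Z_0·(Z_L + jZ_0·tanβl)/(Z_0 + jZ_L·tanβl)
     = 50·(14.6 + j125)/(-24.1 + j14.2)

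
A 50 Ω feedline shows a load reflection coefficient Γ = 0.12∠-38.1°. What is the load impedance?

Z_L ≈ 59.7 − j8.97 Ω

Z_L = Z_0·(1 + Γ)/(1 − Γ) = 50·(1.09 − j0.074)/(0.906 + j0.074)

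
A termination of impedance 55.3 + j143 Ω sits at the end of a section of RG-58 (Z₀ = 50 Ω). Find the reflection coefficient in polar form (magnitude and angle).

Γ ≈ 0.806 ∠ 34.2°

Γ = (Z_L − Z_0)/(Z_L + Z_0) = (5.3 + j143)/(105.3 + j143)
|Γ| = 143/178 = 0.806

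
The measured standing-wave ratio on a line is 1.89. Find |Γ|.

|Γ| = (S − 1)/(S + 1) = (1.89 − 1)/(1.89 + 1) = 0.89/2.89

|Γ| ≈ 0.308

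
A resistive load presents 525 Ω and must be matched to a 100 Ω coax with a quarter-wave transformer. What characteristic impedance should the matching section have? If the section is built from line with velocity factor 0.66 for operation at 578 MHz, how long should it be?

Z_qwt ≈ 229 Ω; length ≈ 8.56 cm

Z_qwt = √(Z_0·R_L) = √(100 × 525) = √52500
λ = 0.66·c/f = 0.343 m, so l = λ/4 = 0.0856 m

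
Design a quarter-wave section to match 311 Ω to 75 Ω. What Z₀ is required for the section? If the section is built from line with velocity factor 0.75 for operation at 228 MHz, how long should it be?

Z_qwt ≈ 153 Ω; length ≈ 24.7 cm

Z_qwt = √(Z_0·R_L) = √(75 × 311) = √23320
λ = 0.75·c/f = 0.987 m, so l = λ/4 = 0.247 m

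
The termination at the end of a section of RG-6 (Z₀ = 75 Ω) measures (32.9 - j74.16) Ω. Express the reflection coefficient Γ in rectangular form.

Γ = (Z_L − Z_0)/(Z_L + Z_0) = (-42.1 − j74.16)/(107.9 − j74.16)

Γ ≈ 0.0558 − j0.649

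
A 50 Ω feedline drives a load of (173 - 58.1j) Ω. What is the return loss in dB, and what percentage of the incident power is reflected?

RL ≈ 4.58 dB; 34.8% of incident power reflected

Γ = (123 − j58.1)/(223 − j58.1), |Γ| = 0.59
RL = −20·log₁₀(0.59) = 4.58 dB
P_refl/P_inc = |Γ|² = 0.348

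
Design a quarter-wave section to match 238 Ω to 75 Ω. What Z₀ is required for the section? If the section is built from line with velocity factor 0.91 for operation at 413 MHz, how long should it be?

Z_qwt = √(Z_0·R_L) = √(75 × 238) = √17850
λ = 0.91·c/f = 0.661 m, so l = λ/4 = 0.165 m

Z_qwt ≈ 134 Ω; length ≈ 16.5 cm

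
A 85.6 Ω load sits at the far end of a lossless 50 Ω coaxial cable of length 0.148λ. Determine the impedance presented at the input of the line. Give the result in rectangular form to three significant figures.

βl = 2π × 0.148 = 53.3°
tan(βl) = tan(53.3°) = 1.34
Z_in = Z_0·(Z_L + jZ_0·tanβl)/(Z_0 + jZ_L·tanβl)
     = 50·(85.6 + j67)/(50 + j115)

Z_in ≈ 38.2 − j20.7 Ω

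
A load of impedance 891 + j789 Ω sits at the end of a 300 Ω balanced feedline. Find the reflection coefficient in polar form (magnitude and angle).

Γ ≈ 0.69 ∠ 19.6°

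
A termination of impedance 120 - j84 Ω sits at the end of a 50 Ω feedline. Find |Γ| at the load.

|Γ| ≈ 0.577

Γ = (Z_L − Z_0)/(Z_L + Z_0) = (70 − j84)/(170 − j84)
|Γ| = 109/190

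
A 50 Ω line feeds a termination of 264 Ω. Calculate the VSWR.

VSWR ≈ 5.28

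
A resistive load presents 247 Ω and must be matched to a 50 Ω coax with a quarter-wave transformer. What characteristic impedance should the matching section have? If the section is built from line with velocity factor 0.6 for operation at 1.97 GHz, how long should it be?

Z_qwt ≈ 111 Ω; length ≈ 2.28 cm

Z_qwt = √(Z_0·R_L) = √(50 × 247) = √12350
λ = 0.6·c/f = 0.0914 m, so l = λ/4 = 0.0228 m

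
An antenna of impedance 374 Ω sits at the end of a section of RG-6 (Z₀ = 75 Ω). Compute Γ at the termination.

Γ = (Z_L − Z_0)/(Z_L + Z_0) = (374 − 75)/(374 + 75) = 299/449

Γ = 0.666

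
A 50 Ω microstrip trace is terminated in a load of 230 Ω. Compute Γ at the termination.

Γ = (Z_L − Z_0)/(Z_L + Z_0) = (230 − 50)/(230 + 50) = 180/280

Γ = 0.643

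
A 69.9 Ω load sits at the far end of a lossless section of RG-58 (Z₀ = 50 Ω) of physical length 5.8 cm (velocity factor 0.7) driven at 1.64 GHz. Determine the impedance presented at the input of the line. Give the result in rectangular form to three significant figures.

Z_in ≈ 64.7 + j12.3 Ω

λ = v/f = 0.7·c / 1.64 GHz = 0.128 m
βl = 2π·l/λ = 2π × 0.453 = 163°
tan(βl) = tan(163°) = -0.305
Z_in = Z_0·(Z_L + jZ_0·tanβl)/(Z_0 + jZ_L·tanβl)
     = 50·(69.9 − j15.2)/(50 − j21.3)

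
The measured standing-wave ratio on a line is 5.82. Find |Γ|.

|Γ| ≈ 0.707

|Γ| = (S − 1)/(S + 1) = (5.82 − 1)/(5.82 + 1) = 4.82/6.82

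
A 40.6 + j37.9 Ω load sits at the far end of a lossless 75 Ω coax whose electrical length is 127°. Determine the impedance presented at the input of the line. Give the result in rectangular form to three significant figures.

tan(βl) = tan(127°) = -1.33
Z_in = Z_0·(Z_L + jZ_0·tanβl)/(Z_0 + jZ_L·tanβl)
     = 75·(40.6 − j61.6)/(125 − j53.9)

Z_in ≈ 33.9 − j22.3 Ω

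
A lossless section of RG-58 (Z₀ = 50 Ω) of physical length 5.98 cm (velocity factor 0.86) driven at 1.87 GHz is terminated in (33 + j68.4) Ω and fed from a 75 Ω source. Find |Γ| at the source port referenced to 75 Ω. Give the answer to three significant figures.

|Γ| ≈ 0.714

λ = v/f = 0.86·c / 1.87 GHz = 0.138 m
βl = 2π·l/λ = 2π × 0.433 = 156°
tan(βl) = -0.444
Z_in = Z_0·(Z_L + jZ_0·tanβl)/(Z_0 + jZ_L·tanβl) = 14.8 + j31.4 Ω
Γ_s = (Z_in − Z_s)/(Z_in + Z_s) = (-60.2 + j31.4)/(89.8 + j31.4), |Γ_s| = 0.714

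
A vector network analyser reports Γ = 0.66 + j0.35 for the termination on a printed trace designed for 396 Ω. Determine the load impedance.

Z_L ≈ 735 + j1160 Ω

Z_L = Z_0·(1 + Γ)/(1 − Γ) = 396·(1.66 + j0.35)/(0.34 − j0.35)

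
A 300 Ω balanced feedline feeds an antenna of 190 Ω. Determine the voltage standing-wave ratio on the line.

For a purely resistive load, VSWR = R_L/Z_0 or Z_0/R_L (whichever > 1) = 300/190

VSWR ≈ 1.58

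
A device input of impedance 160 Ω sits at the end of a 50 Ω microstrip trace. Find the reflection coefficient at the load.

Γ = 0.524

Γ = (Z_L − Z_0)/(Z_L + Z_0) = (160 − 50)/(160 + 50) = 110/210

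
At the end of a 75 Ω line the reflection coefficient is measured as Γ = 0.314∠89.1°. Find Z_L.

Z_L ≈ 62.1 + j43.3 Ω

Z_L = Z_0·(1 + Γ)/(1 − Γ) = 75·(1 + j0.314)/(0.995 − j0.314)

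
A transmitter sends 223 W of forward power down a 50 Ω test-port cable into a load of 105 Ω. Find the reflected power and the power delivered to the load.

P_reflected ≈ 28.1 W; P_delivered ≈ 195 W

Γ = (105 − 50)/(105 + 50) = 0.355
|Γ|² = 0.126
P_refl = |Γ|²·P_inc = 28.1 W, P_del = (1 − |Γ|²)·P_inc = 195 W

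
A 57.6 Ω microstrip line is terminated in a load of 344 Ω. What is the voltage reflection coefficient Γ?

Γ = 0.713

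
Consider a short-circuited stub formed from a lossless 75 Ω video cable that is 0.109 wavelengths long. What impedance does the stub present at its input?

Z_in ≈ +j61.3 Ω

βl = 2π × 0.109 = 39.2°
tan(βl) = 0.817
For a short-circuited stub, Z_in = jZ_0·tan(βl)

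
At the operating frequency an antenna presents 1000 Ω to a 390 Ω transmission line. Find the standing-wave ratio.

VSWR ≈ 2.56

For a purely resistive load, VSWR = R_L/Z_0 or Z_0/R_L (whichever > 1) = 1000/390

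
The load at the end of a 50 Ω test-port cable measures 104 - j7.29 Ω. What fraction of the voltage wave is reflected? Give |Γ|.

Γ = (Z_L − Z_0)/(Z_L + Z_0) = (54 − j7.29)/(154 − j7.29)
|Γ| = 54.5/154

|Γ| ≈ 0.353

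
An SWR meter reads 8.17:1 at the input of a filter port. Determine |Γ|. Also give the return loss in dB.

|Γ| ≈ 0.782; return loss ≈ 2.14 dB

|Γ| = (S − 1)/(S + 1) = (8.17 − 1)/(8.17 + 1) = 7.17/9.17
RL = −20·log₁₀|Γ| = −20·log₁₀(0.782)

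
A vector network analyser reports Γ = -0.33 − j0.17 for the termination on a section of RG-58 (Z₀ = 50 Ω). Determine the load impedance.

Z_L ≈ 24 − j9.46 Ω

Z_L = Z_0·(1 + Γ)/(1 − Γ) = 50·(0.67 − j0.17)/(1.33 + j0.17)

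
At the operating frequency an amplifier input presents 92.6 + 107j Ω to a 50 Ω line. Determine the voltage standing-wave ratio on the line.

Γ = (Z_L − Z_0)/(Z_L + Z_0) = (42.6 + j107)/(142.6 + j107)
|Γ| = 115/178 = 0.646
VSWR = (1 + |Γ|)/(1 − |Γ|) = 1.65/0.354

VSWR ≈ 4.65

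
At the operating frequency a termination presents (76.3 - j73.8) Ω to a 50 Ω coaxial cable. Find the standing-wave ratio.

Γ = (Z_L − Z_0)/(Z_L + Z_0) = (26.3 − j73.8)/(126.3 − j73.8)
|Γ| = 78.3/146 = 0.536
VSWR = (1 + |Γ|)/(1 − |Γ|) = 1.54/0.464

VSWR ≈ 3.31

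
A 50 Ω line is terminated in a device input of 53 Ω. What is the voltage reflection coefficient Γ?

Γ = 0.0291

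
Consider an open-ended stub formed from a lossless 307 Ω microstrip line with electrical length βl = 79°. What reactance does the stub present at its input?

X_in ≈ -59.7 Ω (capacitive)

tan(βl) = 5.14
For an open-ended stub, Z_in = −jZ_0·cot(βl) = −jZ_0/tan(βl)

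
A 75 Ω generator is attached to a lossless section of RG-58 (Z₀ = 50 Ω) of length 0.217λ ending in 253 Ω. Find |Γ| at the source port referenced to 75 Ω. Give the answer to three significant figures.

|Γ| ≈ 0.762

βl = 2π × 0.217 = 78.1°
tan(βl) = 4.75
Z_in = Z_0·(Z_L + jZ_0·tanβl)/(Z_0 + jZ_L·tanβl) = 10.3 − j10.1 Ω
Γ_s = (Z_in − Z_s)/(Z_in + Z_s) = (-64.7 − j10.1)/(85.3 − j10.1), |Γ_s| = 0.762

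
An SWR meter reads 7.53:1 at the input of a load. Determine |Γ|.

|Γ| ≈ 0.766

|Γ| = (S − 1)/(S + 1) = (7.53 − 1)/(7.53 + 1) = 6.53/8.53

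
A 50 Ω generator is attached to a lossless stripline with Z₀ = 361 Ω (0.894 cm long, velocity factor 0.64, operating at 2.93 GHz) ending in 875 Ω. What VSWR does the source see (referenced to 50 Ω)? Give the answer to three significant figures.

VSWR ≈ 9.31

λ = v/f = 0.64·c / 2.93 GHz = 0.0655 m
βl = 2π·l/λ = 2π × 0.136 = 49.1°
tan(βl) = 1.16
Z_in = Z_0·(Z_L + jZ_0·tanβl)/(Z_0 + jZ_L·tanβl) = 231 − j230 Ω
Γ_s = (Z_in − Z_s)/(Z_in + Z_s) = (181 − j230)/(281 − j230), |Γ_s| = 0.806
VSWR = (1 + |Γ_s|)/(1 − |Γ_s|)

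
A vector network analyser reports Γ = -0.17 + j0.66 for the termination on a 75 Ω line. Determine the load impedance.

Z_L ≈ 22.3 + j54.9 Ω

Z_L = Z_0·(1 + Γ)/(1 − Γ) = 75·(0.83 + j0.66)/(1.17 − j0.66)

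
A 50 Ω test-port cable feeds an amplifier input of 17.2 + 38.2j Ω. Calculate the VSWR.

VSWR ≈ 4.74

Γ = (Z_L − Z_0)/(Z_L + Z_0) = (-32.8 + j38.2)/(67.2 + j38.2)
|Γ| = 50.3/77.3 = 0.651
VSWR = (1 + |Γ|)/(1 − |Γ|) = 1.65/0.349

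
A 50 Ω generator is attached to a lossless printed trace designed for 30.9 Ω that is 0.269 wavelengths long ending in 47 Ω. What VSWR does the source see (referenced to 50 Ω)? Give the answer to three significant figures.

βl = 2π × 0.269 = 96.8°
tan(βl) = -8.34
Z_in = Z_0·(Z_L + jZ_0·tanβl)/(Z_0 + jZ_L·tanβl) = 20.5 + j2.09 Ω
Γ_s = (Z_in − Z_s)/(Z_in + Z_s) = (-29.5 + j2.09)/(70.5 + j2.09), |Γ_s| = 0.42
VSWR = (1 + |Γ_s|)/(1 − |Γ_s|)

VSWR ≈ 2.45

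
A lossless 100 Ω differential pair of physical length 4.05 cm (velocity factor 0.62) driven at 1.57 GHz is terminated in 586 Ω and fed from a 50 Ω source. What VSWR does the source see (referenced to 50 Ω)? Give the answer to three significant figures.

VSWR ≈ 5.63

λ = v/f = 0.62·c / 1.57 GHz = 0.118 m
βl = 2π·l/λ = 2π × 0.342 = 123°
tan(βl) = -1.54
Z_in = Z_0·(Z_L + jZ_0·tanβl)/(Z_0 + jZ_L·tanβl) = 24 + j62.4 Ω
Γ_s = (Z_in − Z_s)/(Z_in + Z_s) = (-26 + j62.4)/(74 + j62.4), |Γ_s| = 0.699
VSWR = (1 + |Γ_s|)/(1 − |Γ_s|)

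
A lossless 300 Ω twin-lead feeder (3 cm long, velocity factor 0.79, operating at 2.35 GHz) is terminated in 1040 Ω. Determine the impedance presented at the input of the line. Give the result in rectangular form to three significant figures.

λ = v/f = 0.79·c / 2.35 GHz = 0.101 m
βl = 2π·l/λ = 2π × 0.297 = 107°
tan(βl) = tan(107°) = -3.25
Z_in = Z_0·(Z_L + jZ_0·tanβl)/(Z_0 + jZ_L·tanβl)
     = 300·(1040 − j976)/(300 − j3380)

Z_in ≈ 94 + j83.9 Ω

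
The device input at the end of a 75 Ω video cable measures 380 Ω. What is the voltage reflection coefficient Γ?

Γ = 0.67

Γ = (Z_L − Z_0)/(Z_L + Z_0) = (380 − 75)/(380 + 75) = 305/455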